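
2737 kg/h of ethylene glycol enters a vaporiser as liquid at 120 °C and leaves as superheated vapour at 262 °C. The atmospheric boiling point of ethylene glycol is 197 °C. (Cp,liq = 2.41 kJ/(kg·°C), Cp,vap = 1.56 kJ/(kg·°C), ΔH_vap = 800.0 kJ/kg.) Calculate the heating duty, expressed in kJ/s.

liquid 120→197 °C: 185.57 kJ/kg
vaporisation at 197 °C: 800 kJ/kg
vapour 197→262 °C: 101.4 kJ/kg
Δh = 185.57 + 800 + 101.4 = 1087 kJ/kg
Q = ṁ·Δh = 2737 kg/h × 1087 kJ/kg = 2.975e+06 kJ/h
|Q| = 826.4 kW

Q = 826 kJ/s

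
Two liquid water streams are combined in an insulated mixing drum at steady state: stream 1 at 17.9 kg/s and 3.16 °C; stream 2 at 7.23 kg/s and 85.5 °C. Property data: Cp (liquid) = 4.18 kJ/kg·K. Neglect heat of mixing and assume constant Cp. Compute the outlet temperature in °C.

Adiabatic, steady state ⇒ Σ ṁᵢCp,ᵢ(T_out − Tᵢ) = 0
Σ ṁᵢCp,ᵢTᵢ = 17.9×4.18×3.16 + 7.23×4.18×85.5 = 2820.4
Σ ṁᵢCp,ᵢ = 17.9×4.18 + 7.23×4.18 = 105.04
T_out = 2820.4 / 105.04 = 26.85 °C

T_out = 26.8 °C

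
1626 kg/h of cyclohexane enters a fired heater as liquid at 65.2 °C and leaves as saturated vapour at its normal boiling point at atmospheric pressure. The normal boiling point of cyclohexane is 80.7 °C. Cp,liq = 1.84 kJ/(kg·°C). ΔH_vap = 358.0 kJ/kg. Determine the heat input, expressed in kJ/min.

Q = 10500 kJ/min

liquid 65.2→80.7 °C: 28.52 kJ/kg
vaporisation at 80.7 °C: 358 kJ/kg
Δh = 28.52 + 358 = 386.52 kJ/kg
Q = ṁ·Δh = 1626 kg/h × 386.52 kJ/kg = 628480 kJ/h
|Q| = 174.58 kW = 10475 kJ/min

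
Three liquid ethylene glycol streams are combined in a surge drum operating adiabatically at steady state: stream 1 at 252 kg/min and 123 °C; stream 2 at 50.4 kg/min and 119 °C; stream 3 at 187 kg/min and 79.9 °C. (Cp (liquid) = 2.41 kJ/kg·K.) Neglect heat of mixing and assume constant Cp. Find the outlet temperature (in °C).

Energy balance with Q = 0: Σ ṁᵢCp,ᵢ(T_out − Tᵢ) = 0
T_out = Σ ṁᵢCp,ᵢTᵢ / Σ ṁᵢCp,ᵢ
      = 125160 / 1179.5 = 106.12 °C

T_out = 106 °C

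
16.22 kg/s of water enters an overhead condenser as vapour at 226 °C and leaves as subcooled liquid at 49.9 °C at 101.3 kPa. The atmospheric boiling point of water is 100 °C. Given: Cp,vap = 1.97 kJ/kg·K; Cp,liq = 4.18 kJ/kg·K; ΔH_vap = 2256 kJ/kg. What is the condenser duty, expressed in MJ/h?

vapour 226→100 °C: -248.22 kJ/kg
condensation at 100 °C: -2256 kJ/kg
liquid 100→49.9 °C: -209.42 kJ/kg
Δh = -248.22 + -2256 + -209.42 = -2713.6 kJ/kg
Q = ṁ·Δh = 16.22 kg/s × -2713.6 kJ/kg = -44015 kJ/s
|Q| = 44015 kW = 158450 MJ/h

Q_c = 158000 MJ/h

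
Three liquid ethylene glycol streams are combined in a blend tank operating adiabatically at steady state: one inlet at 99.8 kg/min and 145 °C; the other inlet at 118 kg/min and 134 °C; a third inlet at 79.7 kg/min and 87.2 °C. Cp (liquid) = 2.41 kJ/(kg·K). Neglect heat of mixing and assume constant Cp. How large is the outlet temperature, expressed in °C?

Energy balance with Q = 0: Σ ṁᵢCp,ᵢ(T_out − Tᵢ) = 0
T_out = Σ ṁᵢCp,ᵢTᵢ / Σ ṁᵢCp,ᵢ
      = 89731 / 716.98 = 125.15 °C

T_out = 125 °C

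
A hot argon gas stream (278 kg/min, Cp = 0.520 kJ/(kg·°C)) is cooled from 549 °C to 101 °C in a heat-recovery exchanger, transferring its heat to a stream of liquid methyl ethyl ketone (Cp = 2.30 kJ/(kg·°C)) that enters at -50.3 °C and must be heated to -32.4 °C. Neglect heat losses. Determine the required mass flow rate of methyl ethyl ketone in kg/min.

ṁ_c = 1570 kg/min

Heat released by hot stream: Q = 278 × 0.520 × (549 − 101) = 64763 kJ/min
Energy balance on cold side (adiabatic exchanger): Q = ṁ_c·Cp_c·(T_c,out − T_c,in)
ṁ_c = 64763 / [2.30 × (-32.4 − -50.3)] = 1573.1 kg/min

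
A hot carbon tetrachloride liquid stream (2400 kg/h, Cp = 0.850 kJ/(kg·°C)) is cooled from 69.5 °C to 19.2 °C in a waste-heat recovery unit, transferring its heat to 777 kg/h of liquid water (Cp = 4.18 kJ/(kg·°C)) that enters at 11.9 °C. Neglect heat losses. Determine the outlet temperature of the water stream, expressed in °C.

Heat released by hot stream: Q = 2400 × 0.850 × (69.5 − 19.2) = 102610 kJ/h
Energy balance on cold side (adiabatic exchanger): Q = ṁ_c·Cp_c·(T_c,out − T_c,in)
T_c,out = 11.9 + 102610/(777 × 4.18) = 43.494 °C

T_c,out = 43.5 °C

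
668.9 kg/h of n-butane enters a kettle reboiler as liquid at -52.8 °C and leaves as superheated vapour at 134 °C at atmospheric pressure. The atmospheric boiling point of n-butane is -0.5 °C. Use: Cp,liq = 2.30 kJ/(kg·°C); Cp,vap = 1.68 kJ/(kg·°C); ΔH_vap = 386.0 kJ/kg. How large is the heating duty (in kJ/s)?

Q = 136 kJ/s

liquid -52.8→-0.5 °C: 120.29 kJ/kg
vaporisation at -0.5 °C: 386 kJ/kg
vapour -0.5→134 °C: 225.96 kJ/kg
Δh = 120.29 + 386 + 225.96 = 732.25 kJ/kg
Q = ṁ·Δh = 668.9 kg/h × 732.25 kJ/kg = 489800 kJ/h
|Q| = 136.06 kW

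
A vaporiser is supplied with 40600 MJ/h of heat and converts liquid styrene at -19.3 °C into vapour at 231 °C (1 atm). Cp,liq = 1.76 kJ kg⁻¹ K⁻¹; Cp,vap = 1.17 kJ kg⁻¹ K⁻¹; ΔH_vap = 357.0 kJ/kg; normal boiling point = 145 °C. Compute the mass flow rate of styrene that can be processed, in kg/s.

ṁ = 15.1 kg/s

Δh = 1.76×(145−-19.3) + 357.0 + 1.17×(231−145) = 746.79 kJ/kg
Q = 40600 MJ/h = 11278 kJ/s = 11278 kJ/s
ṁ = Q/Δh = 11278 / 746.79 = 15.102 kg/s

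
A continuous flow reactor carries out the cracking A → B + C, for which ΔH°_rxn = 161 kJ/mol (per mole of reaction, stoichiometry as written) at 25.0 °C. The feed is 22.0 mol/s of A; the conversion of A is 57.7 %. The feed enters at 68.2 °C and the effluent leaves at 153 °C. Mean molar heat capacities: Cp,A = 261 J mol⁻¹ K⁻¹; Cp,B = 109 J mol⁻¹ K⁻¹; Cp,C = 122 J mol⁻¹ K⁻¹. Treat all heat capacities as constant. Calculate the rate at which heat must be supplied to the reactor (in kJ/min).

Extent of reaction ξ = 0.577 × 22.0 = 12.694 mol/s
Reaction term: ξ·ΔH°_rxn = 12.694 × 161 = 2043.7 kJ/s
Sensible, feed 68.2→25 °C: -248.05 kJ/s
Outlet flows (mol/s): A 9.306, B 12.694, C 12.694
Sensible, products 25→153 °C: 686.23 kJ/s
Q = ΔH = 2481.9 kJ/s = 2481.9 kW
Heat supplied = 148910 kJ/min

Q_in = 149000 kJ/min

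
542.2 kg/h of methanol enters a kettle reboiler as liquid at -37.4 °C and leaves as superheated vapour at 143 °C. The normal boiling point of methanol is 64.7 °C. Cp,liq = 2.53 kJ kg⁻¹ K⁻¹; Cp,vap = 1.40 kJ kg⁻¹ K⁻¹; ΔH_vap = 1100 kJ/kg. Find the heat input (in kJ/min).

Q = 13300 kJ/min

liquid -37.4→64.7 °C: 258.31 kJ/kg
vaporisation at 64.7 °C: 1100 kJ/kg
vapour 64.7→143 °C: 109.62 kJ/kg
Δh = 258.31 + 1100 + 109.62 = 1467.9 kJ/kg
Q = ṁ·Δh = 542.2 kg/h × 1467.9 kJ/kg = 795910 kJ/h
|Q| = 221.09 kW = 13265 kJ/min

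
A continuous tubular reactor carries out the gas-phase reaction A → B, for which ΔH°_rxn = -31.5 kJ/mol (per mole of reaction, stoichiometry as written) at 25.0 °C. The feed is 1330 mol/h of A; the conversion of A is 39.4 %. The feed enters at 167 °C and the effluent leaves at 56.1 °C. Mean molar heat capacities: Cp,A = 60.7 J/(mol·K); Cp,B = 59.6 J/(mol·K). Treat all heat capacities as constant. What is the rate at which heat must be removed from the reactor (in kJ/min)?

Extent of reaction ξ = 0.394 × 1330 = 524.02 mol/h
Reaction term: ξ·ΔH°_rxn = 524.02 × -31.5 = -16507 kJ/h
Sensible, feed 167→25 °C: -11464 kJ/h
Outlet flows (mol/h): A 805.98, B 524.02
Sensible, products 25→56.1 °C: 2492.8 kJ/h
Q = ΔH = -25478 kJ/h = -7.0771 kW
Heat removed = 424.63 kJ/min

Q_out = 425 kJ/min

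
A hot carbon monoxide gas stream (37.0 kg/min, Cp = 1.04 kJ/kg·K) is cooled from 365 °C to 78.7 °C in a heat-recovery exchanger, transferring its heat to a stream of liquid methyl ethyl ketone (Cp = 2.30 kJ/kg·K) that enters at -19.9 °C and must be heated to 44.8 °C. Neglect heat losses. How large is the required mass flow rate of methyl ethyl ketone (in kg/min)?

ṁ_c = 74.0 kg/min

Heat released by hot stream: Q = 37.0 × 1.04 × (365 − 78.7) = 11017 kJ/min
Energy balance on cold side (adiabatic exchanger): Q = ṁ_c·Cp_c·(T_c,out − T_c,in)
ṁ_c = 11017 / [2.30 × (44.8 − -19.9)] = 74.033 kg/min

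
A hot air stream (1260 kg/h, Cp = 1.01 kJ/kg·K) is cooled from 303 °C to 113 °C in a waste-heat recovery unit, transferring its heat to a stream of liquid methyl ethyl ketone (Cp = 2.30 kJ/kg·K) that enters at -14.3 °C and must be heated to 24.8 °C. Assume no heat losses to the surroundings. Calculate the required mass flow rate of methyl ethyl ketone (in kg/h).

ṁ_c = 2690 kg/h

Heat released by hot stream: Q = 1260 × 1.01 × (303 − 113) = 241790 kJ/h
Energy balance on cold side (adiabatic exchanger): Q = ṁ_c·Cp_c·(T_c,out − T_c,in)
ṁ_c = 241790 / [2.30 × (24.8 − -14.3)] = 2688.7 kg/h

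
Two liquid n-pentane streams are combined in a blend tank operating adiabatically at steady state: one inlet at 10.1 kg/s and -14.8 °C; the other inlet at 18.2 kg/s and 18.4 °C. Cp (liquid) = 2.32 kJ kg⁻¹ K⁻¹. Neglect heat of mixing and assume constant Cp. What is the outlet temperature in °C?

T_out = 6.55 °C

Energy balance with Q = 0: Σ ṁᵢCp,ᵢ(T_out − Tᵢ) = 0
Σ ṁᵢCp,ᵢTᵢ = 10.1×2.32×-14.8 + 18.2×2.32×18.4 = 430.13
Σ ṁᵢCp,ᵢ = 10.1×2.32 + 18.2×2.32 = 65.656
T_out = 430.13 / 65.656 = 6.5512 °C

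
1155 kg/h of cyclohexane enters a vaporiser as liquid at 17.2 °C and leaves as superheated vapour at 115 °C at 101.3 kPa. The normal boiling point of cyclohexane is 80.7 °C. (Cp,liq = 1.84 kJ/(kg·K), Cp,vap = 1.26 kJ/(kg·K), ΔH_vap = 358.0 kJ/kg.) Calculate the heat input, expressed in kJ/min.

Q = 9970 kJ/min

liquid 17.2→80.7 °C: 116.84 kJ/kg
vaporisation at 80.7 °C: 358 kJ/kg
vapour 80.7→115 °C: 43.218 kJ/kg
Δh = 116.84 + 358 + 43.218 = 518.06 kJ/kg
Q = ṁ·Δh = 1155 kg/h × 518.06 kJ/kg = 598360 kJ/h
|Q| = 166.21 kW = 9972.6 kJ/min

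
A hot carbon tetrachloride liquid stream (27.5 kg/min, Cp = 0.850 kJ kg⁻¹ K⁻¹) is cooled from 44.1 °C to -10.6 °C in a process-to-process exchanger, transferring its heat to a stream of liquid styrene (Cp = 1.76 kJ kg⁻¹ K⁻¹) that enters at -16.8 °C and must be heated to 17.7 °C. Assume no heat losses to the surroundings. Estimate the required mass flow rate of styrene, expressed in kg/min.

Heat released by hot stream: Q = 27.5 × 0.850 × (44.1 − -10.6) = 1278.6 kJ/min
Energy balance on cold side (adiabatic exchanger): Q = ṁ_c·Cp_c·(T_c,out − T_c,in)
ṁ_c = 1278.6 / [1.76 × (17.7 − -16.8)] = 21.058 kg/min

ṁ_c = 21.1 kg/min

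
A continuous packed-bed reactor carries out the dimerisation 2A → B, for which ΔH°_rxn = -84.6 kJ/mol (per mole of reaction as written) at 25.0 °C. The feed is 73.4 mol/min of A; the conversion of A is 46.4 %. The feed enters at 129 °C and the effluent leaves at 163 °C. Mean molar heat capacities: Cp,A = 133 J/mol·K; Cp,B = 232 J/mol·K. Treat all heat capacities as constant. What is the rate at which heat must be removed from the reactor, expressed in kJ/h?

Q_out = 71300 kJ/h

Extent of reaction ξ = 0.464 × 73.4 / 2 = 17.029 mol/min
Reaction term: ξ·ΔH°_rxn = 17.029 × -84.6 = -1440.6 kJ/min
Sensible, feed 129→25 °C: -1015.3 kJ/min
Outlet flows (mol/min): A 39.342, B 17.029
Sensible, products 25→163 °C: 1267.3 kJ/min
Q = ΔH = -1188.6 kJ/min = -19.81 kW
Heat removed = 71317 kJ/h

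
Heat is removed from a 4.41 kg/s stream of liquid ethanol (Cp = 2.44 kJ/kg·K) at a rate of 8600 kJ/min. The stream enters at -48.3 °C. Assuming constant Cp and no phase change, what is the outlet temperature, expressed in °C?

Q = 8600 kJ/min = 143.33 kJ/s
ΔT = Q/(ṁ·Cp) = 143.33/(4.41×2.44) = 13.32 K
T_out = -48.3 − 13.32 = -61.62 °C

T_out = -61.6 °C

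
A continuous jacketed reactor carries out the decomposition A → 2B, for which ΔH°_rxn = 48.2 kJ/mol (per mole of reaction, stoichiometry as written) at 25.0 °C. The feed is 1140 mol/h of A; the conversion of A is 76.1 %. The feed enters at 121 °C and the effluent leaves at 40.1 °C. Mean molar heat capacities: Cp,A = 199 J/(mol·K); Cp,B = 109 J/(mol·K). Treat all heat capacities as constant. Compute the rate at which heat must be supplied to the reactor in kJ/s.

Q_in = 6.59 kJ/s

Extent of reaction ξ = 0.761 × 1140 = 867.54 mol/h
Reaction term: ξ·ΔH°_rxn = 867.54 × 48.2 = 41815 kJ/h
Sensible, feed 121→25 °C: -21779 kJ/h
Outlet flows (mol/h): A 272.46, B 1735.1
Sensible, products 25→40.1 °C: 3674.5 kJ/h
Q = ΔH = 23711 kJ/h = 6.5865 kW
Heat supplied = 6.5865 kJ/s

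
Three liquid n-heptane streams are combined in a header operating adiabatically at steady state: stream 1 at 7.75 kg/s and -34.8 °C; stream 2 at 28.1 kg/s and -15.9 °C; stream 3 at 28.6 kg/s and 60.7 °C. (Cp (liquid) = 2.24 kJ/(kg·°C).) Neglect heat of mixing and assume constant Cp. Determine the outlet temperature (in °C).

T_out = 15.8 °C

No heat crosses the boundary, so H_out = H_in.
T_out = Σ ṁᵢCp,ᵢTᵢ / Σ ṁᵢCp,ᵢ
      = 2283.7 / 144.37 = 15.819 °C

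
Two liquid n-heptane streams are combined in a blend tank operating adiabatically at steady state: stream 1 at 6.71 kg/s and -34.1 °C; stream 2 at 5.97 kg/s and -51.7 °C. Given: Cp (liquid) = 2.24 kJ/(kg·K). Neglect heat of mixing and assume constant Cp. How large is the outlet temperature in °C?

Adiabatic, steady state ⇒ Σ ṁᵢCp,ᵢ(T_out − Tᵢ) = 0
Σ ṁᵢCp,ᵢTᵢ = 6.71×2.24×-34.1 + 5.97×2.24×-51.7 = -1203.9
Σ ṁᵢCp,ᵢ = 6.71×2.24 + 5.97×2.24 = 28.403
T_out = -1203.9 / 28.403 = -42.386 °C

T_out = -42.4 °C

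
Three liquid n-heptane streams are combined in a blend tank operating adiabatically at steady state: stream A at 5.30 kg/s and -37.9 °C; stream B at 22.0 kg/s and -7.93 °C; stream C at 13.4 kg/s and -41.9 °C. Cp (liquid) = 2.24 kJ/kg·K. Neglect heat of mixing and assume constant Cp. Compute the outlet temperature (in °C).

No heat crosses the boundary, so H_out = H_in.
T_out = Σ ṁᵢCp,ᵢTᵢ / Σ ṁᵢCp,ᵢ
      = -2098.4 / 91.168 = -23.017 °C

T_out = -23.0 °C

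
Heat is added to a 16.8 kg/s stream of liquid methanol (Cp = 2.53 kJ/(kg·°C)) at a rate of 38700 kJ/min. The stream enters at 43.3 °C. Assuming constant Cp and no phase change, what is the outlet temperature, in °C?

Q = 38700 kJ/min = 645 kJ/s
ΔT = Q/(ṁ·Cp) = 645/(16.8×2.53) = 15.175 K
T_out = 43.3 + 15.175 = 58.475 °C

T_out = 58.5 °C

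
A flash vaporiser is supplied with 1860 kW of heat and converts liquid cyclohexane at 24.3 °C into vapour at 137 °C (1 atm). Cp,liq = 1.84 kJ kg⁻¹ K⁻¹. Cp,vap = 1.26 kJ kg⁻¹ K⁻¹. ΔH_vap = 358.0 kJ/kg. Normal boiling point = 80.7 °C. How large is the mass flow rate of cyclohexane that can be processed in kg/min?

Δh = 1.84×(80.7−24.3) + 358.0 + 1.26×(137−80.7) = 532.71 kJ/kg
Q = 1860 kW = 1860 kJ/s = 111600 kJ/min
ṁ = Q/Δh = 111600 / 532.71 = 209.49 kg/min

ṁ = 209 kg/min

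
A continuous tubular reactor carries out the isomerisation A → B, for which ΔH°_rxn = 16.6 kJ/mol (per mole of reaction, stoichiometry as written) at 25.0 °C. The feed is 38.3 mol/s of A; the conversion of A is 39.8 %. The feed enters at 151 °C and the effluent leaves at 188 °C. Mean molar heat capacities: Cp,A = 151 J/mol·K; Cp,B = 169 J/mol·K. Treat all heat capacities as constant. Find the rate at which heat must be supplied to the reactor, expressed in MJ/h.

Extent of reaction ξ = 0.398 × 38.3 = 15.243 mol/s
Reaction term: ξ·ΔH°_rxn = 15.243 × 16.6 = 253.04 kJ/s
Sensible, feed 151→25 °C: -728.7 kJ/s
Outlet flows (mol/s): A 23.057, B 15.243
Sensible, products 25→188 °C: 987.4 kJ/s
Q = ΔH = 511.75 kJ/s = 511.75 kW
Heat supplied = 1842.3 MJ/h

Q_in = 1840 MJ/h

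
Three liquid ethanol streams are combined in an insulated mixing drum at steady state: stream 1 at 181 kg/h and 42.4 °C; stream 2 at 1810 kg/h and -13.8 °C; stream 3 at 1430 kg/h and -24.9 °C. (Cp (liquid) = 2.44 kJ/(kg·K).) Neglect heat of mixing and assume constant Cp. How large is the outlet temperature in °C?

Energy balance with Q = 0: Σ ṁᵢCp,ᵢ(T_out − Tᵢ) = 0
T_out = Σ ṁᵢCp,ᵢTᵢ / Σ ṁᵢCp,ᵢ
      = -129100 / 8347.2 = -15.466 °C

T_out = -15.5 °C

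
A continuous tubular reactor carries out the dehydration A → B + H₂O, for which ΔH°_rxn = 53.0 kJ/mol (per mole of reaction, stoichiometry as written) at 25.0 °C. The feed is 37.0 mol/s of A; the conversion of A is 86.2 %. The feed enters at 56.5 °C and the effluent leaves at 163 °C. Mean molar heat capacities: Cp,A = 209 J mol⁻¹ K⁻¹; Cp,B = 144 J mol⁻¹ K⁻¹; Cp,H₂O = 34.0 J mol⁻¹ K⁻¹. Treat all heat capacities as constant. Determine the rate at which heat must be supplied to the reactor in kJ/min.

Q_in = 143000 kJ/min

Extent of reaction ξ = 0.862 × 37.0 = 31.894 mol/s
Reaction term: ξ·ΔH°_rxn = 31.894 × 53.0 = 1690.4 kJ/s
Sensible, feed 56.5→25 °C: -243.59 kJ/s
Outlet flows (mol/s): A 5.106, B 31.894, H₂O 31.894
Sensible, products 25→163 °C: 930.71 kJ/s
Q = ΔH = 2377.5 kJ/s = 2377.5 kW
Heat supplied = 142650 kJ/min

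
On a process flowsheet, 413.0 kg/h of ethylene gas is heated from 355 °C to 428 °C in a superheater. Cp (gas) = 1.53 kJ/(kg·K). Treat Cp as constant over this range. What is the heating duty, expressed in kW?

Q = 12.8 kW

Q = ṁ·Cp·ΔT = 413.0 × 1.53 × (428 − 355) = 46128 kJ/h
Converting: 46128 / 3600 s = 12.813 kW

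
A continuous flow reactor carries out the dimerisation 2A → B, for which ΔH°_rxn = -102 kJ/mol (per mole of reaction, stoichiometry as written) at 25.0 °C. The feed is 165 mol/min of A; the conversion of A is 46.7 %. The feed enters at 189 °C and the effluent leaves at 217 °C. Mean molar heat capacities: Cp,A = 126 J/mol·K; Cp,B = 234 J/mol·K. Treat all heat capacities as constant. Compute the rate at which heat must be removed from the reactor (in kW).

Extent of reaction ξ = 0.467 × 165 / 2 = 38.528 mol/min
Reaction term: ξ·ΔH°_rxn = 38.528 × -102 = -3929.8 kJ/min
Sensible, feed 189→25 °C: -3409.6 kJ/min
Outlet flows (mol/min): A 87.945, B 38.528
Sensible, products 25→217 °C: 3858.5 kJ/min
Q = ΔH = -3480.8 kJ/min = -58.014 kW
Heat removed = 58.014 kW

Q_out = 58.0 kW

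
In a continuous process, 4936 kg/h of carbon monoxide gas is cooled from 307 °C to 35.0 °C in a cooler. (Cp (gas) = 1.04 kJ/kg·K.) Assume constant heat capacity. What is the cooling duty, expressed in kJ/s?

Q = ṁ·Cp·ΔT = 4936 × 1.04 × (35.0 − 307) = -1.3963e+06 kJ/h
Converting: 1.3963e+06 / 3600 s = 387.86 kW

Q_c = 388 kJ/s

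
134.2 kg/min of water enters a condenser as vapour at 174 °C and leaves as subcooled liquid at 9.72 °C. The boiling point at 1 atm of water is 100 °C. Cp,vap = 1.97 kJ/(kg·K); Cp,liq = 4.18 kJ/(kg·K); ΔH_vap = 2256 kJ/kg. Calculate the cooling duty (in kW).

vapour 174→100 °C: -145.78 kJ/kg
condensation at 100 °C: -2256 kJ/kg
liquid 100→9.72 °C: -377.37 kJ/kg
Δh = -145.78 + -2256 + -377.37 = -2779.2 kJ/kg
Q = ṁ·Δh = 134.2 kg/min × -2779.2 kJ/kg = -372960 kJ/min
|Q| = 6216 kW

Q_c = 6220 kW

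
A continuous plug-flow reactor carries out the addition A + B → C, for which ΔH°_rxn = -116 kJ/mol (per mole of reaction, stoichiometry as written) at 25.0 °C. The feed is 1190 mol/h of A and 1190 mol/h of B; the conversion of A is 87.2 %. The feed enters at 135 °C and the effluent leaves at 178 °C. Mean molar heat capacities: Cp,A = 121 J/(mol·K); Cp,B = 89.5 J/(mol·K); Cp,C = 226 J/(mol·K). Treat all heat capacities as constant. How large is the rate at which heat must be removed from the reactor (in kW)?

Extent of reaction ξ = 0.872 × 1190 = 1037.7 mol/h
Reaction term: ξ·ΔH°_rxn = 1037.7 × -116 = -120370 kJ/h
Sensible, feed 135→25 °C: -27554 kJ/h
Outlet flows (mol/h): A 152.32, B 152.32, C 1037.7
Sensible, products 25→178 °C: 40787 kJ/h
Q = ΔH = -107140 kJ/h = -29.761 kW
Heat removed = 29.761 kW

Q_out = 29.8 kW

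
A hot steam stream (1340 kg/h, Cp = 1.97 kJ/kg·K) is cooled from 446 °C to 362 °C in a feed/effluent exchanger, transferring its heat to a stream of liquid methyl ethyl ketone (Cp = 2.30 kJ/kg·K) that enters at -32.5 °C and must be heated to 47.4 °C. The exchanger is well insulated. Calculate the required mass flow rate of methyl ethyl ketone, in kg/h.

Heat released by hot stream: Q = 1340 × 1.97 × (446 − 362) = 221740 kJ/h
Energy balance on cold side (adiabatic exchanger): Q = ṁ_c·Cp_c·(T_c,out − T_c,in)
ṁ_c = 221740 / [2.30 × (47.4 − -32.5)] = 1206.6 kg/h

ṁ_c = 1210 kg/h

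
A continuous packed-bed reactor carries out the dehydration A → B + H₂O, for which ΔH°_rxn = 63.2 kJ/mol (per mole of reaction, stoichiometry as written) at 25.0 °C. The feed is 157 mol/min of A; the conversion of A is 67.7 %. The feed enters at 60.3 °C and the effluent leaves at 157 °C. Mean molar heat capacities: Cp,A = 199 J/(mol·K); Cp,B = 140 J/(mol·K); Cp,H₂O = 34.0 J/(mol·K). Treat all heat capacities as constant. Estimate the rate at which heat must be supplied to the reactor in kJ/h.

Extent of reaction ξ = 0.677 × 157 = 106.29 mol/min
Reaction term: ξ·ΔH°_rxn = 106.29 × 63.2 = 6717.5 kJ/min
Sensible, feed 60.3→25 °C: -1102.9 kJ/min
Outlet flows (mol/min): A 50.711, B 106.29, H₂O 106.29
Sensible, products 25→157 °C: 3773.3 kJ/min
Q = ΔH = 9387.9 kJ/min = 156.47 kW
Heat supplied = 563270 kJ/h

Q_in = 563000 kJ/h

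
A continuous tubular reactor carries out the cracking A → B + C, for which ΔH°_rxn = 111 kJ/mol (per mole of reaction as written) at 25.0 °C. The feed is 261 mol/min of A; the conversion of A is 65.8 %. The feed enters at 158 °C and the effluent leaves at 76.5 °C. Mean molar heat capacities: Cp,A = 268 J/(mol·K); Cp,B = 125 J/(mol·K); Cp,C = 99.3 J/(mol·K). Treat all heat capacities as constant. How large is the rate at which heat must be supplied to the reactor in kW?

Extent of reaction ξ = 0.658 × 261 = 171.74 mol/min
Reaction term: ξ·ΔH°_rxn = 171.74 × 111 = 19063 kJ/min
Sensible, feed 158→25 °C: -9303.1 kJ/min
Outlet flows (mol/min): A 89.262, B 171.74, C 171.74
Sensible, products 25→76.5 °C: 3215.8 kJ/min
Q = ΔH = 12976 kJ/min = 216.26 kW
Heat supplied = 216.26 kW

Q_in = 216 kW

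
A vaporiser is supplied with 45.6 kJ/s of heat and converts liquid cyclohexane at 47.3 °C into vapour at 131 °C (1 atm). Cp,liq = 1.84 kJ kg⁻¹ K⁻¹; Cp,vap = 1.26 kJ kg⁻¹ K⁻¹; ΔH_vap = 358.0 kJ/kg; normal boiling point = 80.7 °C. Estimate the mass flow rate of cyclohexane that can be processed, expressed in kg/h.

Δh = 1.84×(80.7−47.3) + 358.0 + 1.26×(131−80.7) = 482.83 kJ/kg
Q = 45.6 kJ/s = 45.6 kJ/s = 164160 kJ/h
ṁ = Q/Δh = 164160 / 482.83 = 339.99 kg/h

ṁ = 340 kg/h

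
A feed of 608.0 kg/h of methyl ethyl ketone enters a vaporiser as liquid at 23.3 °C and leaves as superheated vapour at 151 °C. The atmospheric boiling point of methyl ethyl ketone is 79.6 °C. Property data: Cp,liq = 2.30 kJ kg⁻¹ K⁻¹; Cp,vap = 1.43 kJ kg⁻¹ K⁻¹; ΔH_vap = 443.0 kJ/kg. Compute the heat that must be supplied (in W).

liquid 23.3→79.6 °C: 129.49 kJ/kg
vaporisation at 79.6 °C: 443 kJ/kg
vapour 79.6→151 °C: 102.1 kJ/kg
Δh = 129.49 + 443 + 102.1 = 674.59 kJ/kg
Q = ṁ·Δh = 608.0 kg/h × 674.59 kJ/kg = 410150 kJ/h
|Q| = 113.93 kW = 113930 W

Q = 114000 W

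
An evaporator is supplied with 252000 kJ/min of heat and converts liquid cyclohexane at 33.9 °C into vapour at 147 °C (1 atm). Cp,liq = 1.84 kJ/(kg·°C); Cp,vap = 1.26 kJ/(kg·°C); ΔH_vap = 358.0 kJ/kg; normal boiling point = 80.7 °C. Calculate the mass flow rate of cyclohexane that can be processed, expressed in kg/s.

ṁ = 7.96 kg/s

Δh = 1.84×(80.7−33.9) + 358.0 + 1.26×(147−80.7) = 527.65 kJ/kg
Q = 252000 kJ/min = 4200 kJ/s = 4200 kJ/s
ṁ = Q/Δh = 4200 / 527.65 = 7.9598 kg/s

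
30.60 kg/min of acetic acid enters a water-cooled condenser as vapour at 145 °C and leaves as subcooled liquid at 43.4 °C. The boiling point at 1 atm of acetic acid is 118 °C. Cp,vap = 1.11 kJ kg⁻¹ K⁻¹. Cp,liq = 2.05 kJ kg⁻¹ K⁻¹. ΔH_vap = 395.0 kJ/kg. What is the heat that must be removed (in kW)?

vapour 145→118 °C: -29.97 kJ/kg
condensation at 118 °C: -395 kJ/kg
liquid 118→43.4 °C: -152.93 kJ/kg
Δh = -29.97 + -395 + -152.93 = -577.9 kJ/kg
Q = ṁ·Δh = 30.60 kg/min × -577.9 kJ/kg = -17684 kJ/min
|Q| = 294.73 kW

Q_c = 295 kW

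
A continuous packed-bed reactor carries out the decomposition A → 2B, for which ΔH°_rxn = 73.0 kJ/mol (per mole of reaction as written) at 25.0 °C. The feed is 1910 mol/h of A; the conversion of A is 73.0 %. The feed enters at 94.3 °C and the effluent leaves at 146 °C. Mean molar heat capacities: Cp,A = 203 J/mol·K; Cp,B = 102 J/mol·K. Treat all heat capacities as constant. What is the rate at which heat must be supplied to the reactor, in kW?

Q_in = 33.9 kW

Extent of reaction ξ = 0.730 × 1910 = 1394.3 mol/h
Reaction term: ξ·ΔH°_rxn = 1394.3 × 73.0 = 101780 kJ/h
Sensible, feed 94.3→25 °C: -26870 kJ/h
Outlet flows (mol/h): A 515.7, B 2788.6
Sensible, products 25→146 °C: 47084 kJ/h
Q = ΔH = 122000 kJ/h = 33.888 kW
Heat supplied = 33.888 kW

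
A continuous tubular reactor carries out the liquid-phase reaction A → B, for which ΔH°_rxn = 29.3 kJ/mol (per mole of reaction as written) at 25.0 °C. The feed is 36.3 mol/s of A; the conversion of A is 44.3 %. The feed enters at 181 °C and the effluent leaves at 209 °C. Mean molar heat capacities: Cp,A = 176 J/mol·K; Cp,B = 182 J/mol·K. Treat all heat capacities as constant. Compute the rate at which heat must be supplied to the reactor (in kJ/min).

Extent of reaction ξ = 0.443 × 36.3 = 16.081 mol/s
Reaction term: ξ·ΔH°_rxn = 16.081 × 29.3 = 471.17 kJ/s
Sensible, feed 181→25 °C: -996.65 kJ/s
Outlet flows (mol/s): A 20.219, B 16.081
Sensible, products 25→209 °C: 1193.3 kJ/s
Q = ΔH = 667.81 kJ/s = 667.81 kW
Heat supplied = 40069 kJ/min

Q_in = 40100 kJ/min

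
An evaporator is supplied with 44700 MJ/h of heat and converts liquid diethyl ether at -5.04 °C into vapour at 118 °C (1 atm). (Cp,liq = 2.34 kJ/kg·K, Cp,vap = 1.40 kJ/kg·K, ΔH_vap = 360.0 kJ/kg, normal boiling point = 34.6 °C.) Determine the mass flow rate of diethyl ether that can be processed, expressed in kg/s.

Δh = 2.34×(34.6−-5.04) + 360.0 + 1.40×(118−34.6) = 569.52 kJ/kg
Q = 44700 MJ/h = 12417 kJ/s = 12417 kJ/s
ṁ = Q/Δh = 12417 / 569.52 = 21.802 kg/s

ṁ = 21.8 kg/s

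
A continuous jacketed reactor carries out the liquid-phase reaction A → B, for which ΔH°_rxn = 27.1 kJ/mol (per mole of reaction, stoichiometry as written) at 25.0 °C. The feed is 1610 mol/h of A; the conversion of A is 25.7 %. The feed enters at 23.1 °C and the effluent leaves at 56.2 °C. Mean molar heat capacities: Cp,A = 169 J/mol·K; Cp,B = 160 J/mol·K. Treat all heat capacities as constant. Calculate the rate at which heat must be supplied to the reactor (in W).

Q_in = 5580 W

Extent of reaction ξ = 0.257 × 1610 = 413.77 mol/h
Reaction term: ξ·ΔH°_rxn = 413.77 × 27.1 = 11213 kJ/h
Sensible, feed 23.1→25 °C: 516.97 kJ/h
Outlet flows (mol/h): A 1196.2, B 413.77
Sensible, products 25→56.2 °C: 8373 kJ/h
Q = ΔH = 20103 kJ/h = 5.5842 kW
Heat supplied = 5584.2 W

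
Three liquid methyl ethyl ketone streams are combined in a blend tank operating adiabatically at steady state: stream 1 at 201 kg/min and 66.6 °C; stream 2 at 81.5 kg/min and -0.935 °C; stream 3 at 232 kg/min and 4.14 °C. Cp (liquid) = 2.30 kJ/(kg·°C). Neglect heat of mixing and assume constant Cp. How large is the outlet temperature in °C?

T_out = 27.7 °C

Adiabatic, steady state ⇒ Σ ṁᵢCp,ᵢ(T_out − Tᵢ) = 0
Σ ṁᵢCp,ᵢTᵢ = 201×2.30×66.6 + 81.5×2.30×-0.935 + 232×2.30×4.14 = 32823
Σ ṁᵢCp,ᵢ = 201×2.30 + 81.5×2.30 + 232×2.30 = 1183.3
T_out = 32823 / 1183.3 = 27.737 °C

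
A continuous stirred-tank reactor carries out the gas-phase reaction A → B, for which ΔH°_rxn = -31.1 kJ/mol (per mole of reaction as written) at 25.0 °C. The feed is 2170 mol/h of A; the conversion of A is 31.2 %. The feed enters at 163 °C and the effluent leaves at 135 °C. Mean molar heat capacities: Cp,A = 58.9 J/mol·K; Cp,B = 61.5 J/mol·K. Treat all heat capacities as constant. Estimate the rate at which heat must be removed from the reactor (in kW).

Extent of reaction ξ = 0.312 × 2170 = 677.04 mol/h
Reaction term: ξ·ΔH°_rxn = 677.04 × -31.1 = -21056 kJ/h
Sensible, feed 163→25 °C: -17638 kJ/h
Outlet flows (mol/h): A 1493, B 677.04
Sensible, products 25→135 °C: 14253 kJ/h
Q = ΔH = -24441 kJ/h = -6.7892 kW
Heat removed = 6.7892 kW

Q_out = 6.79 kW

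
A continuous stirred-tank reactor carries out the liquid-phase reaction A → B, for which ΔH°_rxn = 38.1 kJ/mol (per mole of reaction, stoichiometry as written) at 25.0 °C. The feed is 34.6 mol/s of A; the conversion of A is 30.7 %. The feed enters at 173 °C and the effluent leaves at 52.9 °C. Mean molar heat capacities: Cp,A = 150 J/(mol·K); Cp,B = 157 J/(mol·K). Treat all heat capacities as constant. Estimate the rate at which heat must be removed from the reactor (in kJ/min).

Q_out = 13000 kJ/min

Extent of reaction ξ = 0.307 × 34.6 = 10.622 mol/s
Reaction term: ξ·ΔH°_rxn = 10.622 × 38.1 = 404.71 kJ/s
Sensible, feed 173→25 °C: -768.12 kJ/s
Outlet flows (mol/s): A 23.978, B 10.622
Sensible, products 25→52.9 °C: 146.88 kJ/s
Q = ΔH = -216.54 kJ/s = -216.54 kW
Heat removed = 12992 kJ/min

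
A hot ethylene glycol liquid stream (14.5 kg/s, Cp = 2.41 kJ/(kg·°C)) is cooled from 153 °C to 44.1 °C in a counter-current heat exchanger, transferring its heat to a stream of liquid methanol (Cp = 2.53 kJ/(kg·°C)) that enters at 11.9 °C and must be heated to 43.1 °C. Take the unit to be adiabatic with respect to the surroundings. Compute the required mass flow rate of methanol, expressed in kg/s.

ṁ_c = 48.2 kg/s

Heat released by hot stream: Q = 14.5 × 2.41 × (153 − 44.1) = 3805.5 kJ/s
Energy balance on cold side (adiabatic exchanger): Q = ṁ_c·Cp_c·(T_c,out − T_c,in)
ṁ_c = 3805.5 / [2.53 × (43.1 − 11.9)] = 48.21 kg/s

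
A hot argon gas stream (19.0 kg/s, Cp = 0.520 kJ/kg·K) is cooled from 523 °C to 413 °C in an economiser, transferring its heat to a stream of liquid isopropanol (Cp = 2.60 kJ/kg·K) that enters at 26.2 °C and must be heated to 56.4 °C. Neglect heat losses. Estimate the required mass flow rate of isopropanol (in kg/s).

ṁ_c = 13.8 kg/s

Heat released by hot stream: Q = 19.0 × 0.520 × (523 − 413) = 1086.8 kJ/s
Energy balance on cold side (adiabatic exchanger): Q = ṁ_c·Cp_c·(T_c,out − T_c,in)
ṁ_c = 1086.8 / [2.60 × (56.4 − 26.2)] = 13.841 kg/s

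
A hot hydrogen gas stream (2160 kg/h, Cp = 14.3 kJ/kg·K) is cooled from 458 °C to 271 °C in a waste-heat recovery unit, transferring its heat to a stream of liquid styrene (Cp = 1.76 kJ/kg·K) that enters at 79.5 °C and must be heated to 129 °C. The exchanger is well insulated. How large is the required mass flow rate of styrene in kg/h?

Heat released by hot stream: Q = 2160 × 14.3 × (458 − 271) = 5.7761e+06 kJ/h
Energy balance on cold side (adiabatic exchanger): Q = ṁ_c·Cp_c·(T_c,out − T_c,in)
ṁ_c = 5.7761e+06 / [1.76 × (129 − 79.5)] = 66300 kg/h

ṁ_c = 66300 kg/h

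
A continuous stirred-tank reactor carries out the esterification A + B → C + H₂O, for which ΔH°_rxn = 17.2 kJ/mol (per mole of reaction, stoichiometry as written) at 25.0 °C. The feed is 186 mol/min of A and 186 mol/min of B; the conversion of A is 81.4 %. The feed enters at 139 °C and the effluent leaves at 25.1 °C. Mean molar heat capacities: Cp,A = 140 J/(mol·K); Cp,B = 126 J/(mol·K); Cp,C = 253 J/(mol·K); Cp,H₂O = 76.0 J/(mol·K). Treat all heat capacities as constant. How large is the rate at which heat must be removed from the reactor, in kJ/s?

Q_out = 50.5 kJ/s

Extent of reaction ξ = 0.814 × 186 = 151.4 mol/min
Reaction term: ξ·ΔH°_rxn = 151.4 × 17.2 = 2604.1 kJ/min
Sensible, feed 139→25 °C: -5640.3 kJ/min
Outlet flows (mol/min): A 34.596, B 34.596, C 151.4, H₂O 151.4
Sensible, products 25→25.1 °C: 5.9014 kJ/min
Q = ΔH = -3030.2 kJ/min = -50.504 kW
Heat removed = 50.504 kJ/s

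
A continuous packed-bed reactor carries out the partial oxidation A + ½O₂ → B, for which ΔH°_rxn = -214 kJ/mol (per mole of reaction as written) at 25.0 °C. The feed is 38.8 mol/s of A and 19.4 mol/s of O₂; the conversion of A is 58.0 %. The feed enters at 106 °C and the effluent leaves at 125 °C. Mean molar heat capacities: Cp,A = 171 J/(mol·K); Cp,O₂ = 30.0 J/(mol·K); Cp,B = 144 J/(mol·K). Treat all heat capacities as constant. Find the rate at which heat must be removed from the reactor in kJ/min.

Q_out = 286000 kJ/min

Extent of reaction ξ = 0.580 × 38.8 = 22.504 mol/s
Reaction term: ξ·ΔH°_rxn = 22.504 × -214 = -4815.9 kJ/s
Sensible, feed 106→25 °C: -584.56 kJ/s
Outlet flows (mol/s): A 16.296, O₂ 8.148, B 22.504
Sensible, products 25→125 °C: 627.16 kJ/s
Q = ΔH = -4773.3 kJ/s = -4773.3 kW
Heat removed = 286400 kJ/min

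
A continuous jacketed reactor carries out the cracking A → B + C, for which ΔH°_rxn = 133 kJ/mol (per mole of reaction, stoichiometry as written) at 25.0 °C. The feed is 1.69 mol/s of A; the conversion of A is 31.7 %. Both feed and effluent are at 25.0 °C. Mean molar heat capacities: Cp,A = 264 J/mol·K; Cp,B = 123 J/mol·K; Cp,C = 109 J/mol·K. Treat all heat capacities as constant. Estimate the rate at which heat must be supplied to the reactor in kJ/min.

Q_in = 4280 kJ/min

Extent of reaction ξ = 0.317 × 1.69 = 0.53573 mol/s
Reaction term: ξ·ΔH°_rxn = 0.53573 × 133 = 71.252 kJ/s
Q = ΔH = 71.252 kJ/s = 71.252 kW
Heat supplied = 4275.1 kJ/min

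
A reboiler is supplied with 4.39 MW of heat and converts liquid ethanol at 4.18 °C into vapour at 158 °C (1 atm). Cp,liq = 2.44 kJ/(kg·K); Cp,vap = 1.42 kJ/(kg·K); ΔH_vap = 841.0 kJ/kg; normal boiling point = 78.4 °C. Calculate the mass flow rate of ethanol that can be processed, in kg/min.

ṁ = 232 kg/min

Δh = 2.44×(78.4−4.18) + 841.0 + 1.42×(158−78.4) = 1135.1 kJ/kg
Q = 4.39 MW = 4390 kJ/s = 263400 kJ/min
ṁ = Q/Δh = 263400 / 1135.1 = 232.04 kg/min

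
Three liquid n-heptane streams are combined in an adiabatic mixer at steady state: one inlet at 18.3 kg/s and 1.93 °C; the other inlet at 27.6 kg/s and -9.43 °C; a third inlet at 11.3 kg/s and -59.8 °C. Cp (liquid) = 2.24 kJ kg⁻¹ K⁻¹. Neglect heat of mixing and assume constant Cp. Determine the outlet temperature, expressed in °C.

Energy balance with Q = 0: Σ ṁᵢCp,ᵢ(T_out − Tᵢ) = 0
T_out = Σ ṁᵢCp,ᵢTᵢ / Σ ṁᵢCp,ᵢ
      = -2017.5 / 128.13 = -15.746 °C

T_out = -15.7 °C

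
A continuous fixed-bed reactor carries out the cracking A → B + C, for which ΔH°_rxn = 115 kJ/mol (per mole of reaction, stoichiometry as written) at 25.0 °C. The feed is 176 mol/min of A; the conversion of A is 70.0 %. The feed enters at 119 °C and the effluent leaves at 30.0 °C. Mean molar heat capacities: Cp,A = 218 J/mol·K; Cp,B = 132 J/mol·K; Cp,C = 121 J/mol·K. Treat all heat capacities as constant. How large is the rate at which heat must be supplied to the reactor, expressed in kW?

Q_in = 180 kW

Extent of reaction ξ = 0.700 × 176 = 123.2 mol/min
Reaction term: ξ·ΔH°_rxn = 123.2 × 115 = 14168 kJ/min
Sensible, feed 119→25 °C: -3606.6 kJ/min
Outlet flows (mol/min): A 52.8, B 123.2, C 123.2
Sensible, products 25→30.0 °C: 213.4 kJ/min
Q = ΔH = 10775 kJ/min = 179.58 kW
Heat supplied = 179.58 kW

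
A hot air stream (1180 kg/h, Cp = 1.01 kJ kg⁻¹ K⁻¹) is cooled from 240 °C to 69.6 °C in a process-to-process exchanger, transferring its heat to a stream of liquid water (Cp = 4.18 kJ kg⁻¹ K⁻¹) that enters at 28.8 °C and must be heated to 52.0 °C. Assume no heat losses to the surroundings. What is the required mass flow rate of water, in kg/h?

Heat released by hot stream: Q = 1180 × 1.01 × (240 − 69.6) = 203080 kJ/h
Energy balance on cold side (adiabatic exchanger): Q = ṁ_c·Cp_c·(T_c,out − T_c,in)
ṁ_c = 203080 / [4.18 × (52.0 − 28.8)] = 2094.2 kg/h

ṁ_c = 2090 kg/h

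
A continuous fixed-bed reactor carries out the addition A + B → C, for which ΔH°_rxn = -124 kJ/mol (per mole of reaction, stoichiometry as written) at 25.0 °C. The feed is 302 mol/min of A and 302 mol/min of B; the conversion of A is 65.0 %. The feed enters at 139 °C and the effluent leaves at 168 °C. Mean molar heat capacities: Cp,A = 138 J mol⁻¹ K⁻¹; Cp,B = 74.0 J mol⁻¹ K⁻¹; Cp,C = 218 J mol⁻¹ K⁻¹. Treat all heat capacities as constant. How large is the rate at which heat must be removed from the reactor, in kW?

Extent of reaction ξ = 0.650 × 302 = 196.3 mol/min
Reaction term: ξ·ΔH°_rxn = 196.3 × -124 = -24341 kJ/min
Sensible, feed 139→25 °C: -7298.7 kJ/min
Outlet flows (mol/min): A 105.7, B 105.7, C 196.3
Sensible, products 25→168 °C: 9323.9 kJ/min
Q = ΔH = -22316 kJ/min = -371.93 kW
Heat removed = 371.93 kW

Q_out = 372 kW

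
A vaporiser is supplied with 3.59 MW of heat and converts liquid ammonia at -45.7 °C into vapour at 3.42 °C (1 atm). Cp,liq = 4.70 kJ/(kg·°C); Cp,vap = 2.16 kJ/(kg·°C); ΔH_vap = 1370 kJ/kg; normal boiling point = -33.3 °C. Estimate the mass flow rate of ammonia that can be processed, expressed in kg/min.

ṁ = 143 kg/min

Δh = 4.70×(-33.3−-45.7) + 1370 + 2.16×(3.42−-33.3) = 1507.6 kJ/kg
Q = 3.59 MW = 3590 kJ/s = 215400 kJ/min
ṁ = Q/Δh = 215400 / 1507.6 = 142.88 kg/min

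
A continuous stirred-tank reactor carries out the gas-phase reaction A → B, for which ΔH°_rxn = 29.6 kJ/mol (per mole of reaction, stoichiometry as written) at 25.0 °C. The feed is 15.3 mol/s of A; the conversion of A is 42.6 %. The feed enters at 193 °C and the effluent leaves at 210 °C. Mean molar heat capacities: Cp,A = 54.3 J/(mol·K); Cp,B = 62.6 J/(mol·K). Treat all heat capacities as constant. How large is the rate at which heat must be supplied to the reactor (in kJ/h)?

Q_in = 781000 kJ/h

Extent of reaction ξ = 0.426 × 15.3 = 6.5178 mol/s
Reaction term: ξ·ΔH°_rxn = 6.5178 × 29.6 = 192.93 kJ/s
Sensible, feed 193→25 °C: -139.57 kJ/s
Outlet flows (mol/s): A 8.7822, B 6.5178
Sensible, products 25→210 °C: 163.7 kJ/s
Q = ΔH = 217.06 kJ/s = 217.06 kW
Heat supplied = 781410 kJ/h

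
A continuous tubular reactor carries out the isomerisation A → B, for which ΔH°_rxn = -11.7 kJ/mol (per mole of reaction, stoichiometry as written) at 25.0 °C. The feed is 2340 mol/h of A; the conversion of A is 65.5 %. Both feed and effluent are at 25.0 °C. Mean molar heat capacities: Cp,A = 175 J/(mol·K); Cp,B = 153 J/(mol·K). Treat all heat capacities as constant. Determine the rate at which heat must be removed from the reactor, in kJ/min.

Q_out = 299 kJ/min

Extent of reaction ξ = 0.655 × 2340 = 1532.7 mol/h
Reaction term: ξ·ΔH°_rxn = 1532.7 × -11.7 = -17933 kJ/h
Q = ΔH = -17933 kJ/h = -4.9813 kW
Heat removed = 298.88 kJ/min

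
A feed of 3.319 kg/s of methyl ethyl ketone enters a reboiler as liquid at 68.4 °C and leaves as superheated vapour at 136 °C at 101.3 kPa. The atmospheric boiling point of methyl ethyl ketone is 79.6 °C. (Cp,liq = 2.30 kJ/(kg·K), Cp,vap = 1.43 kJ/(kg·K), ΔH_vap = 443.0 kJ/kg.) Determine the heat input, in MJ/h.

Q = 6560 MJ/h

liquid 68.4→79.6 °C: 25.76 kJ/kg
vaporisation at 79.6 °C: 443 kJ/kg
vapour 79.6→136 °C: 80.652 kJ/kg
Δh = 25.76 + 443 + 80.652 = 549.41 kJ/kg
Q = ṁ·Δh = 3.319 kg/s × 549.41 kJ/kg = 1823.5 kJ/s
|Q| = 1823.5 kW = 6564.6 MJ/h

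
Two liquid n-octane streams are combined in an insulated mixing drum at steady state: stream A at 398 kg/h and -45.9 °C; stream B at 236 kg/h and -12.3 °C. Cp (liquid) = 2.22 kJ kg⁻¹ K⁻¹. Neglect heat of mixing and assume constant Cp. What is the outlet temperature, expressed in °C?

T_out = -33.4 °C

No heat crosses the boundary, so H_out = H_in.
T_out = Σ ṁᵢCp,ᵢTᵢ / Σ ṁᵢCp,ᵢ
      = -47000 / 1407.5 = -33.393 °C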